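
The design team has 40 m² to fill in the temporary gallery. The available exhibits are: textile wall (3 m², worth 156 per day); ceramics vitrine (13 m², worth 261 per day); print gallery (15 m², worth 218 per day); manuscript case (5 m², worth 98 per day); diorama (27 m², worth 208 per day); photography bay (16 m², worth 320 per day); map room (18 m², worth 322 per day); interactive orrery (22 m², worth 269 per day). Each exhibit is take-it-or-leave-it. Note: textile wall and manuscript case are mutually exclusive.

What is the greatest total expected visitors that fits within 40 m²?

798

By expected visitors per m²: textile wall 52.00, ceramics vitrine 20.08, photography bay 20.00, manuscript case 19.60 lead.
Best packing: textile wall + photography bay + map room — 37 m², 798 total.
Nothing else feasible within 40 m² beats 798.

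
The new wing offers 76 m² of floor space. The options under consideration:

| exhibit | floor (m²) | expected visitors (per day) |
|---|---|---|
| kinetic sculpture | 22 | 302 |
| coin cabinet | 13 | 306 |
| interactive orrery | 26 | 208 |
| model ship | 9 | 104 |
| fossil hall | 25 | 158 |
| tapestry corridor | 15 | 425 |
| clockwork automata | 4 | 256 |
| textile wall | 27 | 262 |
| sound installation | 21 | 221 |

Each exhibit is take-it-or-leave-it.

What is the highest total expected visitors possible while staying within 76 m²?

1510

Density check — clockwork automata 64.00, tapestry corridor 28.33, coin cabinet 23.54 are the best per m².
The ratio heuristic lands on kinetic sculpture + coin cabinet + model ship + tapestry corridor + clockwork automata (1393) but leaves 13 m² idle.
Replace model ship with sound installation: the trade gains 117 net, giving 1510 at 75 m².
The spare 1 m² is too small for any remaining exhibit, and no exchange beats 1510.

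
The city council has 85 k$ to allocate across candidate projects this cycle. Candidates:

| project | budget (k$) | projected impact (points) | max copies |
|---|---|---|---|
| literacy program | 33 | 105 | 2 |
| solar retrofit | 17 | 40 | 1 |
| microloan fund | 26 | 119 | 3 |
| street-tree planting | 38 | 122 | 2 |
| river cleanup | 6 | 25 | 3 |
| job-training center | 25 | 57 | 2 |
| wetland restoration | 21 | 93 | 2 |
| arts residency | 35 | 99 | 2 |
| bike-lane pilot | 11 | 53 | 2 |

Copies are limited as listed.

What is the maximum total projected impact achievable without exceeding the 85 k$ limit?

384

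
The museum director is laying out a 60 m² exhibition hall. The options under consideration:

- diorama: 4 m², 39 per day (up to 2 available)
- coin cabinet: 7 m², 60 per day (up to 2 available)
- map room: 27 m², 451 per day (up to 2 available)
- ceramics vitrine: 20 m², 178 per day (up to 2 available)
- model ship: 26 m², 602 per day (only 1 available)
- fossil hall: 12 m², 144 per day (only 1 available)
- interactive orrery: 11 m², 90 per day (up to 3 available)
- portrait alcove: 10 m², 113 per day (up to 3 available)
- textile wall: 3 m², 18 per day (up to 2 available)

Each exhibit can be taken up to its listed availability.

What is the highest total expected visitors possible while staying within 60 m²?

1113

Taking the top-ratio exhibits first gives diorama + map room + model ship + textile wall for 1110 (60 m²).
Dropping diorama and textile wall frees 7 m²; slotting in coin cabinet (7 m²) lifts the total to 1113 at 60 m².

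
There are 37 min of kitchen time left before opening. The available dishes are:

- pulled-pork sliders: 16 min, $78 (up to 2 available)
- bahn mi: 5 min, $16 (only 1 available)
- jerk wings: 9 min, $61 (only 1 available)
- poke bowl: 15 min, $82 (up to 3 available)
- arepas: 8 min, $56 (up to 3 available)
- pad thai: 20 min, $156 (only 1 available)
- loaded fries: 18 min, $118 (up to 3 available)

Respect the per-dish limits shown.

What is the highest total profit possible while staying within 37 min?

273

By profit per min: pad thai 7.80, arepas 7.00, jerk wings 6.78 lead.
Taking the top-ratio dishes first gives 2×arepas + pad thai for 268 (36 min).
The 8 min tied up in arepas is better spent on jerk wings — total rises to 273 (37 min).
Every other selection either busts 37 min or exceeds an availability limit or fails to beat 273.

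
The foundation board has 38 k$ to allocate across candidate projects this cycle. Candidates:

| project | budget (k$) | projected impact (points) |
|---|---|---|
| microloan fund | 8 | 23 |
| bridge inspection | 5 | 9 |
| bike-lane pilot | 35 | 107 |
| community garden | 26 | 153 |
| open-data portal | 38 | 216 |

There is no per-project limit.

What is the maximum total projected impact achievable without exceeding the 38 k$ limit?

Greedy by ratio would take microloan fund + community garden: 34 k$ used, total 176.
Dropping microloan fund and community garden frees 34 k$; slotting in open-data portal (38 k$) lifts the total to 216 at 38 k$.
Every other selection either busts 38 k$ or fails to beat 216.

216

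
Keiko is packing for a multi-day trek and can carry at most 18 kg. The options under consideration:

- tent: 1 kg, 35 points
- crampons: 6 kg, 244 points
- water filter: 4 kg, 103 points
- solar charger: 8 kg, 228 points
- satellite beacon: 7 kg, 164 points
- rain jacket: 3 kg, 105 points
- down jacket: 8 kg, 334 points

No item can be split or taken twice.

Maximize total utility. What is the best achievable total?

718

Ranking by ratio (utility/kg): down jacket 41.75, crampons 40.67, tent 35.00, rain jacket 35.00.
Best packing: tent + crampons + rain jacket + down jacket — 18 kg, 718 total.
The closest alternative, crampons + rain jacket + down jacket, reaches only 683.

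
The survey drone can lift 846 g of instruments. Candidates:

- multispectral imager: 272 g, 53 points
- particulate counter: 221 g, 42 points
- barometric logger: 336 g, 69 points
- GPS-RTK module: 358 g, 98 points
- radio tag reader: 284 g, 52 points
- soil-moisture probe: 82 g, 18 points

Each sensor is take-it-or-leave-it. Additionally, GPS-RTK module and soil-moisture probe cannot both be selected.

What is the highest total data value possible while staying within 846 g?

167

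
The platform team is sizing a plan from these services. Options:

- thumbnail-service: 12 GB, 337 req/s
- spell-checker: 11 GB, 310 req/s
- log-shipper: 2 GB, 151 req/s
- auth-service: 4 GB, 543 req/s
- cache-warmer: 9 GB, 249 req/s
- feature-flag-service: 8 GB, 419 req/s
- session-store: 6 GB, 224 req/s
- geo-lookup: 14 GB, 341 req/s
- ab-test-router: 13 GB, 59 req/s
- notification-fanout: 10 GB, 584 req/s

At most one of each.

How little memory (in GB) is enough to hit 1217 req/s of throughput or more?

Minimise GB subject to total throughput ≥ 1217.
Taking log-shipper + auth-service + notification-fanout gives 1278 (≥ 1217) for 16 GB.
Below 16 GB the best achievable stays under 1217.

16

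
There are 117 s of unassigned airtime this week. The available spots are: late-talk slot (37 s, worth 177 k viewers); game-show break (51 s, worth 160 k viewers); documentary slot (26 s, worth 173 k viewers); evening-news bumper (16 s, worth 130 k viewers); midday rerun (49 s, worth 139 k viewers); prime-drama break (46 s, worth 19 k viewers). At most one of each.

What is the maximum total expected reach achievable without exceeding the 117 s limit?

510

Greedy by ratio would take late-talk slot + documentary slot + evening-news bumper: 79 s used, total 480.
The 16 s tied up in evening-news bumper is better spent on game-show break — total rises to 510 (114 s).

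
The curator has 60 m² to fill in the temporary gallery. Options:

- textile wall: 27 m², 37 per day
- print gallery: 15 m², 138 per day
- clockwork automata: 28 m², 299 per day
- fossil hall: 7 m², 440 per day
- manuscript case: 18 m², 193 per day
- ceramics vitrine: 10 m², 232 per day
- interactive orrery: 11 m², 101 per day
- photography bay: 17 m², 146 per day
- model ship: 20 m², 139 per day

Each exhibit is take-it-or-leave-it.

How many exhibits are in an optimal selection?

Optimal total is 1109.
One optimal bundle: print gallery + clockwork automata + fossil hall + ceramics vitrine (60 m²).
Any selection reaching 1109 contains exactly 4 exhibits.

4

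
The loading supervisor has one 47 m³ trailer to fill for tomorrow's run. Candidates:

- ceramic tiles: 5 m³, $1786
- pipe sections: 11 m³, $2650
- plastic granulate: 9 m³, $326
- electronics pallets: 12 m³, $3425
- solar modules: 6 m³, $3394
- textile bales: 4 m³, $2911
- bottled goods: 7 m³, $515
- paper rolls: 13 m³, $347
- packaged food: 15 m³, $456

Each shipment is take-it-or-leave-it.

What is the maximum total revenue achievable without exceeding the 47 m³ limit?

Density check — textile bales 727.75, solar modules 565.67, ceramic tiles 357.20 are the best per m³.
Taking ceramic tiles + pipe sections + electronics pallets + solar modules + textile bales + bottled goods: 45 m³ used, 14681 in revenue.
An exhaustive check of the 512 subsets confirms 14681.

14681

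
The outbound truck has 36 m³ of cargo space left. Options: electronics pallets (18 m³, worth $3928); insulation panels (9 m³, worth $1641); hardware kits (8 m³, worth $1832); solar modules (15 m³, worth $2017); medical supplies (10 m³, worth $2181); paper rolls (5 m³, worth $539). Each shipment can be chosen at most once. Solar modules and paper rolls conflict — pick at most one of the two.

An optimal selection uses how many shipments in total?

3

Optimal total is 7941.
electronics pallets + hardware kits + medical supplies hits 7941 at 36 m³.
All optima have 3 shipments.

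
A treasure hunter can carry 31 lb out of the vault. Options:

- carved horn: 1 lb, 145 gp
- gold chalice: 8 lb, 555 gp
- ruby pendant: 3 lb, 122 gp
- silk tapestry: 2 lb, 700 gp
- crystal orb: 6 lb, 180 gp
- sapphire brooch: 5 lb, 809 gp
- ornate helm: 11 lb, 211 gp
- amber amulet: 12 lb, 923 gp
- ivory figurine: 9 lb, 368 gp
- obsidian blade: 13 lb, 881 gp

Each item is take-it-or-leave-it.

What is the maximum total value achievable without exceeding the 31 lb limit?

Best packing: carved horn + gold chalice + ruby pendant + silk tapestry + sapphire brooch + amber amulet — 31 lb, 3254 total.
That's the maximum — no swap from here does better than 3254.

3254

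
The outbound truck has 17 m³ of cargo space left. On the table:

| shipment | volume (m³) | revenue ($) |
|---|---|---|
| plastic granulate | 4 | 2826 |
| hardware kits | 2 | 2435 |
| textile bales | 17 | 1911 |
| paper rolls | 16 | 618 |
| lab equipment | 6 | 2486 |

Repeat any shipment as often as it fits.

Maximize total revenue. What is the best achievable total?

19480

Density check — hardware kits 1217.50, plastic granulate 706.50, lab equipment 414.33 are the best per m³.
The ratio ordering already packs tightly: 8×hardware kits, 16 m³, 19480.
Every other selection either busts 17 m³ or fails to beat 19480.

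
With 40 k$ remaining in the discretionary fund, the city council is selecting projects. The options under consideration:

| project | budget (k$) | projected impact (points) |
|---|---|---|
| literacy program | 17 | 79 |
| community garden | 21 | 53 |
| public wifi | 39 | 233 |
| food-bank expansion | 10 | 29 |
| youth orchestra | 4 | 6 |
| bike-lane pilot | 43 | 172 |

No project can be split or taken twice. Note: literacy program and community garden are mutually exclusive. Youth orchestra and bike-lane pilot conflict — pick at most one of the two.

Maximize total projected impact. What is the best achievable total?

233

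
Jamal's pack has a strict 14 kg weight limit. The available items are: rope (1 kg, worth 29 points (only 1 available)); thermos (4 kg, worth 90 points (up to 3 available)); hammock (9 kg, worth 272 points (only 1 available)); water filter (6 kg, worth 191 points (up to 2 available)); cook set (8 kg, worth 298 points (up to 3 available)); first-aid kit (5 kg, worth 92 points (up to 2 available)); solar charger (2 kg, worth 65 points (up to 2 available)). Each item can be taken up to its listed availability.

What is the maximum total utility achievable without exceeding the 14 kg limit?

489

By utility per kg: cook set 37.25, solar charger 32.50, water filter 31.83, hammock 30.22 lead.
Greedy by ratio would take rope + cook set + 2×solar charger: 13 kg used, total 457.
Replace rope and 2×solar charger with water filter: the trade gains 32 net, giving 489 at 14 kg.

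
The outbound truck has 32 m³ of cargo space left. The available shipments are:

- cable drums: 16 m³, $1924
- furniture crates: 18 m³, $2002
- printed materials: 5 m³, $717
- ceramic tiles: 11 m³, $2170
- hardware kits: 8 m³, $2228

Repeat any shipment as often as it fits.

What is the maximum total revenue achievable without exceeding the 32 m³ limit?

8912

4×hardware kits uses 32 of the 32 m³ and totals 8912.
No other feasible combination exceeds 8912.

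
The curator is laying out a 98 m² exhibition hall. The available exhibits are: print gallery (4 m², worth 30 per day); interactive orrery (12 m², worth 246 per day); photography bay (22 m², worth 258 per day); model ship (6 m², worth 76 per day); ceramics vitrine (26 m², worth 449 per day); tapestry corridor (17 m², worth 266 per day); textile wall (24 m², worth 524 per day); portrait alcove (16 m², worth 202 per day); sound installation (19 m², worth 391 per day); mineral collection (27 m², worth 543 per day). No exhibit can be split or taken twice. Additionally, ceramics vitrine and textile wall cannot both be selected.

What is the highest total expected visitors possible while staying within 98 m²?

Ranking by ratio (expected visitors/m²): textile wall 21.83, sound installation 20.58, interactive orrery 20.50.
A density-first pass picks print gallery + interactive orrery + model ship + textile wall + sound installation + mineral collection — 1810 at 92 m².
Dropping print gallery and model ship frees 10 m²; slotting in portrait alcove (16 m²) lifts the total to 1906 at 98 m².

1906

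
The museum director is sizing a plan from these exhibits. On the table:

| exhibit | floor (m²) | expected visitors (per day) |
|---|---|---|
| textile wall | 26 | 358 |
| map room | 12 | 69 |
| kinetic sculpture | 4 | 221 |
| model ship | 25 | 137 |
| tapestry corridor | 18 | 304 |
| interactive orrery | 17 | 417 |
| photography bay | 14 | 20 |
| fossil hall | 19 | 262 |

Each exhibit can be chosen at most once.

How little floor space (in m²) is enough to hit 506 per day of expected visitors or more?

Need the lightest bundle worth ≥ 506.
kinetic sculpture + interactive orrery: 638 expected visitors at 21 m².
No combination under 21 m² hits 506.

21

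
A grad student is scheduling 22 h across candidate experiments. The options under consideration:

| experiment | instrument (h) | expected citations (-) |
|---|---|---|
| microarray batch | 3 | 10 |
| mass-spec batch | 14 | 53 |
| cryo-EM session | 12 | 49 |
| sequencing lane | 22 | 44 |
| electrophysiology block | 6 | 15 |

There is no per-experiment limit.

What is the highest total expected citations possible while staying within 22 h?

79

Best packing: 3×microarray batch + cryo-EM session — 21 h, 79 total.
No other feasible combination exceeds 79.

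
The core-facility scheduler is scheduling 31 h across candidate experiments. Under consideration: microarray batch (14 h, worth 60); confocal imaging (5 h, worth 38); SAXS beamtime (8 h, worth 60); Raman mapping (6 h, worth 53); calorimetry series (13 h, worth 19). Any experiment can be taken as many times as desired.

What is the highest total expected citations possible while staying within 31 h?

265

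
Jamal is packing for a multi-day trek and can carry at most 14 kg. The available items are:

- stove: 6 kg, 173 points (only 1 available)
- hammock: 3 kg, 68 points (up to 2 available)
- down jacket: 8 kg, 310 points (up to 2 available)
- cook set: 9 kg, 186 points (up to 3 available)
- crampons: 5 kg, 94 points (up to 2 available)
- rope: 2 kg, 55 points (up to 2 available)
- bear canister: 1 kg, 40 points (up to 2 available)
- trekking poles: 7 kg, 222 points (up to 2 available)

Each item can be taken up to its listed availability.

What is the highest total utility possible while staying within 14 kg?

500

The ratio ordering already packs tightly: down jacket + 2×rope + 2×bear canister, 14 kg, 500.
Every other selection either busts 14 kg or exceeds an availability limit or fails to beat 500.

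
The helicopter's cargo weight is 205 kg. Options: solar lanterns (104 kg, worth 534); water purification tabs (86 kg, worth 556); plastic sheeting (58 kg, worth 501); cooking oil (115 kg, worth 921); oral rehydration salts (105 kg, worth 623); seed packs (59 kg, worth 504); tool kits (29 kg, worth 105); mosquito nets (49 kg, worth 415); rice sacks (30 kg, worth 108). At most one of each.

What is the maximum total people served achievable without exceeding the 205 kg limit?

1561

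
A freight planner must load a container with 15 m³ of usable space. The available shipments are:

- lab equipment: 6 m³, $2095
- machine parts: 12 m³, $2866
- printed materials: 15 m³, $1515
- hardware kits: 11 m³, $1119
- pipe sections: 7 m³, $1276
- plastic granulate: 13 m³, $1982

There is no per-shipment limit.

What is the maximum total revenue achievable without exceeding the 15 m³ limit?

4190

Ranking by ratio (revenue/m³): lab equipment 349.17, machine parts 238.83, pipe sections 182.29.
The ratio ordering already packs tightly: 2×lab equipment, 12 m³, 4190.
The spare 3 m³ is too small for any remaining shipment, and no exchange beats 4190.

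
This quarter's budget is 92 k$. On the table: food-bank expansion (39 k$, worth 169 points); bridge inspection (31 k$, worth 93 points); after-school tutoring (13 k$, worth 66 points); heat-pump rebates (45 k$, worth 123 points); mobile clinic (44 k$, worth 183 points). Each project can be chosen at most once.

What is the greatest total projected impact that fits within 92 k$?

Taking the top-ratio projects first gives food-bank expansion + bridge inspection + after-school tutoring for 328 (83 k$).
The 44 k$ tied up in bridge inspection and after-school tutoring is better spent on mobile clinic — total rises to 352 (83 k$).
No other feasible combination exceeds 352.

352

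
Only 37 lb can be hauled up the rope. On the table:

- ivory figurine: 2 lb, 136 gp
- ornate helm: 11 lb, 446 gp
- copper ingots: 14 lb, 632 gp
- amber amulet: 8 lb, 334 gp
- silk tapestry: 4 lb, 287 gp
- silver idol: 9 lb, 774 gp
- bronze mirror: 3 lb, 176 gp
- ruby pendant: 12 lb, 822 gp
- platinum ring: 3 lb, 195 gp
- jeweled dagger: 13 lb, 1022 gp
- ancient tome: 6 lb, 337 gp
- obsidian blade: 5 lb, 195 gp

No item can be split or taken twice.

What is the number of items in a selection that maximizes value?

The maximum value within 37 lb is 2813.
For example silver idol + ruby pendant + platinum ring + jeweled dagger achieves it, using 37 lb.
Any selection reaching 2813 contains exactly 4 items.

4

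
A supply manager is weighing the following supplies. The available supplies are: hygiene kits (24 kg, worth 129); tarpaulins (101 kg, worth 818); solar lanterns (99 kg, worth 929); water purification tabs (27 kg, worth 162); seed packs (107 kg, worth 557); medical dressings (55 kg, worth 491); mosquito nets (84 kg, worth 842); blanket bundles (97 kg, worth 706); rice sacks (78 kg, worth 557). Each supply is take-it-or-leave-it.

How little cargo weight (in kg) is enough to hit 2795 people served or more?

316

Need the lightest bundle worth ≥ 2795.
solar lanterns + medical dressings + mosquito nets + rice sacks: 2819 people served at 316 kg.
No combination under 316 kg hits 2795.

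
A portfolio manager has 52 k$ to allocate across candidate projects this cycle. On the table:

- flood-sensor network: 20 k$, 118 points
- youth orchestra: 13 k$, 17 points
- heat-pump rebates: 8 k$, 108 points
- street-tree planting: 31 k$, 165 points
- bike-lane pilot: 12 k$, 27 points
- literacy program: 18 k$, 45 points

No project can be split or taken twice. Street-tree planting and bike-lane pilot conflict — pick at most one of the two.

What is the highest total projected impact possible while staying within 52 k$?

290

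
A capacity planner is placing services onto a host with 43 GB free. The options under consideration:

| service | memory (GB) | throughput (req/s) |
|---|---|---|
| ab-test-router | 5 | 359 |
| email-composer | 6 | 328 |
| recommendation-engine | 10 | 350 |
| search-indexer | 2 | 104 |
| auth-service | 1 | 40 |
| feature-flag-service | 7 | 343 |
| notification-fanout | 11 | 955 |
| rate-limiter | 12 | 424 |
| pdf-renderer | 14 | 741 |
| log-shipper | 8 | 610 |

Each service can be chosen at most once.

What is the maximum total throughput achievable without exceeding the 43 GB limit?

2809

Filling by ratio: ab-test-router + email-composer + search-indexer + auth-service + feature-flag-service + notification-fanout + log-shipper for 2739, with 3 GB left unused.
The 13 GB tied up in email-composer and feature-flag-service is better spent on pdf-renderer — total rises to 2809 (41 GB).
Runner-up search-indexer + auth-service + feature-flag-service + notification-fanout + pdf-renderer + log-shipper tops out at 2793.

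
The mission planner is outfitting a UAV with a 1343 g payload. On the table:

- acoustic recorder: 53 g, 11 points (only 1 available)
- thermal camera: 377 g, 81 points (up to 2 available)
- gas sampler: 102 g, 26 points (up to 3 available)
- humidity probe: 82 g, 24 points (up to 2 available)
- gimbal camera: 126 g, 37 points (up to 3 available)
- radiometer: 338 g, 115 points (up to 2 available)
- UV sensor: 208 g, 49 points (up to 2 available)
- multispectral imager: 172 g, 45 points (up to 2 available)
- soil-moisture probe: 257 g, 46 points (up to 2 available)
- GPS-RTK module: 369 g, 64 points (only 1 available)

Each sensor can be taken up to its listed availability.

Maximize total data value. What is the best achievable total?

417

Density check — radiometer 0.34, gimbal camera 0.29, humidity probe 0.29, multispectral imager 0.26 are the best per g.
Filling by ratio: gas sampler + 2×humidity probe + 3×gimbal camera + 2×radiometer for 415, with 23 g left unused.
Replace humidity probe with gas sampler: the trade gains 2 net, giving 417 at 1340 g.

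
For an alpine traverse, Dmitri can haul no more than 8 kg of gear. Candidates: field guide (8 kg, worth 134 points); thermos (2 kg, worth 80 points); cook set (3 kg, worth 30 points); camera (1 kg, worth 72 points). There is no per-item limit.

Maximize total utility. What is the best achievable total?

576

Taking 8×camera: 8 kg used, 576 in utility.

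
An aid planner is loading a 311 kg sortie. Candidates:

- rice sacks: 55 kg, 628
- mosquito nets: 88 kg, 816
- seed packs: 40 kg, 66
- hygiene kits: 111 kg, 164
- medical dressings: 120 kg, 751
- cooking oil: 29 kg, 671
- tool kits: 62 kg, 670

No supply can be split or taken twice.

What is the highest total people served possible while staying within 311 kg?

2908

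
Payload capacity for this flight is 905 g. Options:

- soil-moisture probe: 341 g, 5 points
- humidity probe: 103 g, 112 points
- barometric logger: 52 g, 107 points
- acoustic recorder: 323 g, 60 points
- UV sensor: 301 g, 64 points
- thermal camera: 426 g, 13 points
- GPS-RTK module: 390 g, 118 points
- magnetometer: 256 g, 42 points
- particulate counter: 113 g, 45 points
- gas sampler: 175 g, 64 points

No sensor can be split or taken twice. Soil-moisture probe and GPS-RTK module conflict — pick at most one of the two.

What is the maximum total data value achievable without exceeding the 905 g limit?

446

By data value per g: barometric logger 2.06, humidity probe 1.09, particulate counter 0.40 lead.
Best packing: humidity probe + barometric logger + GPS-RTK module + particulate counter + gas sampler — 833 g, 446 total.
Every other selection either busts 905 g or breaks a pairing rule or fails to beat 446.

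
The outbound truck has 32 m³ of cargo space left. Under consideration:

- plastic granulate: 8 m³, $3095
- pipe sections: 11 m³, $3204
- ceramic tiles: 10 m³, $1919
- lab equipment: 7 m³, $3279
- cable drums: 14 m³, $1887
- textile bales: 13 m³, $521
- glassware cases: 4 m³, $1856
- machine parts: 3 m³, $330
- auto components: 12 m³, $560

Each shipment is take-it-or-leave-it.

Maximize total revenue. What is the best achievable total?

11434

Ranking by ratio (revenue/m³): lab equipment 468.43, glassware cases 464.00, plastic granulate 386.88.
Best packing: plastic granulate + pipe sections + lab equipment + glassware cases — 30 m³, 11434 total.
The spare 2 m³ is too small for any remaining shipment, and no exchange beats 11434.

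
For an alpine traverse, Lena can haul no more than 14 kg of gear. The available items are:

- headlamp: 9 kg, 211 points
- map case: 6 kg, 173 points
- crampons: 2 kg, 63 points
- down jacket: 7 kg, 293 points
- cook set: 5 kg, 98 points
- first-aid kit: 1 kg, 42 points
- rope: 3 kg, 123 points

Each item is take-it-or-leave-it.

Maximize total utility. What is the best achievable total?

521

The ratio ordering already packs tightly: crampons + down jacket + first-aid kit + rope, 13 kg, 521.
Nothing else within 14 kg beats 521.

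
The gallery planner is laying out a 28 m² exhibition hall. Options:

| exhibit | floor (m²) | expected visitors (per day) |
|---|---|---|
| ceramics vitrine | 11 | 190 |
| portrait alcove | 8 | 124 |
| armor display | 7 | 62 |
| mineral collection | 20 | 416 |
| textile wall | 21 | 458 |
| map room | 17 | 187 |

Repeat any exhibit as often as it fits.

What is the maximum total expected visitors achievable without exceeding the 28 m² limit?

540

By expected visitors per m²: textile wall 21.81, mineral collection 20.80, ceramics vitrine 17.27 lead.
A density-first pass picks armor display + textile wall — 520 at 28 m².
Dropping armor display and textile wall frees 28 m²; slotting in portrait alcove + mineral collection (28 m²) lifts the total to 540 at 28 m².
That's the maximum — no swap from here does better than 540.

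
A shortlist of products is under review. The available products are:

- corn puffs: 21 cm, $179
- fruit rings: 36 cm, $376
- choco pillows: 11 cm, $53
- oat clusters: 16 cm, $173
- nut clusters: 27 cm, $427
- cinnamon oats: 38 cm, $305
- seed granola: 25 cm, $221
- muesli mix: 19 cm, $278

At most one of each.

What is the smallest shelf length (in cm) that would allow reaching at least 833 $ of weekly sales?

62

Minimise cm subject to total weekly sales ≥ 833.
Taking oat clusters + nut clusters + muesli mix gives 878 (≥ 833) for 62 cm.
Below 62 cm the best achievable stays under 833.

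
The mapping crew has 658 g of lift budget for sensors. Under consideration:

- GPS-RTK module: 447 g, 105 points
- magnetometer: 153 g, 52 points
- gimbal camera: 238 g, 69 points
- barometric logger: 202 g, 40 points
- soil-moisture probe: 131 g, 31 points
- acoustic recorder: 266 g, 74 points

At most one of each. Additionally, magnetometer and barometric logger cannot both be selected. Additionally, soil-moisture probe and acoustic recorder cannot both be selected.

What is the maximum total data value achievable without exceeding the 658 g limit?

195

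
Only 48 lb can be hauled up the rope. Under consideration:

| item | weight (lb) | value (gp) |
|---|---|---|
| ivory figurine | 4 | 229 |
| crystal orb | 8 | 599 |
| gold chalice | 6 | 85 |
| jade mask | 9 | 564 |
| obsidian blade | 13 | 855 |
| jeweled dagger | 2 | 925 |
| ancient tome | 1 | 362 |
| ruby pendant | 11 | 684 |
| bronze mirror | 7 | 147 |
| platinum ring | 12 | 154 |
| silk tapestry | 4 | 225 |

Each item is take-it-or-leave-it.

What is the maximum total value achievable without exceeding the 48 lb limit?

Taking ivory figurine + crystal orb + jade mask + obsidian blade + jeweled dagger + ancient tome + ruby pendant: 48 lb used, 4218 in value.
Nothing else within 48 lb beats 4218.

4218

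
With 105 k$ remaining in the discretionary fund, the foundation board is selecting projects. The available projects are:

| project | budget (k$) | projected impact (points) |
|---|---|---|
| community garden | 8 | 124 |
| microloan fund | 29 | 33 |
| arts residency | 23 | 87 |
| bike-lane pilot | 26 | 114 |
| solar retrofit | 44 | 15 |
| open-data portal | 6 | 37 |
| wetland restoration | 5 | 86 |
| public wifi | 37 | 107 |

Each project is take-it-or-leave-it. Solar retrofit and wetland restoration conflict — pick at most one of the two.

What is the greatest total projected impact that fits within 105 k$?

555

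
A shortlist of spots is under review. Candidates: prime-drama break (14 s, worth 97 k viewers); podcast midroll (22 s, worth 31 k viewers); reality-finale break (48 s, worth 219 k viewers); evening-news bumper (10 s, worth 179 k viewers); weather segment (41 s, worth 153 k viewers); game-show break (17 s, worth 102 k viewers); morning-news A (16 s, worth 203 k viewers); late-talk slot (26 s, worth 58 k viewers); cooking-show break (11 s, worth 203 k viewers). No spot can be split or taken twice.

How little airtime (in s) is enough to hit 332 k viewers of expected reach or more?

21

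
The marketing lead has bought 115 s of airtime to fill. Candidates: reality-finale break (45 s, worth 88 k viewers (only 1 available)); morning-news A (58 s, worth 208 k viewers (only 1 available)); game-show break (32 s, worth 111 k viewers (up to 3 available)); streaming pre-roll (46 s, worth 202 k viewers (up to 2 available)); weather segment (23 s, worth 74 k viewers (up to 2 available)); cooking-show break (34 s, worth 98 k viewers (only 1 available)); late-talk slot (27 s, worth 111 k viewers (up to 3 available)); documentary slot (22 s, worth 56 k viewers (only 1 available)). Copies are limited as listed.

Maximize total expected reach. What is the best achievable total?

478

Ranking by ratio (expected reach/s): streaming pre-roll 4.39, late-talk slot 4.11, morning-news A 3.59.
2×streaming pre-roll + weather segment uses 115 of the 115 s and totals 478.
That's the maximum — no swap from here does better than 478.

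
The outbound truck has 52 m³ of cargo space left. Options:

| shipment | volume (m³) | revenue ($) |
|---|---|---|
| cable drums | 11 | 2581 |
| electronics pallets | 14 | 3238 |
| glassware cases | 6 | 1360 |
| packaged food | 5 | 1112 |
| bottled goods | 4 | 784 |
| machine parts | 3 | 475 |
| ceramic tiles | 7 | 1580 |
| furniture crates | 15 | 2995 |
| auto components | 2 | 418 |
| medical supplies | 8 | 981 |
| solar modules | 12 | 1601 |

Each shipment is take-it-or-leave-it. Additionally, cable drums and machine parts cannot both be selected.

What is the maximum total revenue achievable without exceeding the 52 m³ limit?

Density check — cable drums 234.64, electronics pallets 231.29, glassware cases 226.67 are the best per m³.
Cable drums + electronics pallets + packaged food + ceramic tiles + furniture crates uses 52 of the 52 m³ and totals 11506.

11506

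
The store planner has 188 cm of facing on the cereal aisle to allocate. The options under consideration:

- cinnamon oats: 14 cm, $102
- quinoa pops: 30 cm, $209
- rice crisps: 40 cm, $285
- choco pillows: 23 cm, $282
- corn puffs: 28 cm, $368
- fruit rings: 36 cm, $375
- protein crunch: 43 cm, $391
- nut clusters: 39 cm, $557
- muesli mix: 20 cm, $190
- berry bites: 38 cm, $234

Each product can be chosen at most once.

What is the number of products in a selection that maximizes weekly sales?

The maximum weekly sales within 188 cm is 2075.
cinnamon oats + choco pillows + corn puffs + fruit rings + protein crunch + nut clusters hits 2075 at 183 cm.
Every optimal selection uses 6 products.

6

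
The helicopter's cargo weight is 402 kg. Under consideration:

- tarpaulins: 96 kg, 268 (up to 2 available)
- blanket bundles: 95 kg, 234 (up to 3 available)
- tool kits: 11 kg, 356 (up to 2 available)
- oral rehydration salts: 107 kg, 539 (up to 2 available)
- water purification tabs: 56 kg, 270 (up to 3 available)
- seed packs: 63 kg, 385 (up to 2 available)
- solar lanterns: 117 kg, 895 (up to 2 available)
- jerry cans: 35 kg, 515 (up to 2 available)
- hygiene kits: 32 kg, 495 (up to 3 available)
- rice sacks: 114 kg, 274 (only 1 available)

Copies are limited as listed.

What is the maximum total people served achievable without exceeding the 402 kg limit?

4522

The ratio heuristic lands on 2×tool kits + seed packs + solar lanterns + 2×jerry cans + 3×hygiene kits (4507) but leaves 34 kg idle.
Dropping seed packs and hygiene kits frees 95 kg; slotting in solar lanterns (117 kg) lifts the total to 4522 at 390 kg.
Every other selection either busts 402 kg or exceeds an availability limit or fails to beat 4522.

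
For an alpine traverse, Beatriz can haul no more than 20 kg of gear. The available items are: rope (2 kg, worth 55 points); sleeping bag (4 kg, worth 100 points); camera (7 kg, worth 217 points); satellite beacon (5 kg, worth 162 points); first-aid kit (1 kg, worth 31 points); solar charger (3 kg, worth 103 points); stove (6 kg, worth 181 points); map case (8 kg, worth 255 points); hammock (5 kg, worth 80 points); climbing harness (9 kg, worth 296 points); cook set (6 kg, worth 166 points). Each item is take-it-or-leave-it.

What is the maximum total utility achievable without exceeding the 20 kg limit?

By utility per kg: solar charger 34.33, climbing harness 32.89, satellite beacon 32.40, map case 31.88 lead.
A density-first pass picks rope + satellite beacon + first-aid kit + solar charger + climbing harness — 647 at 20 kg.
Dropping rope and satellite beacon and first-aid kit frees 8 kg; slotting in map case (8 kg) lifts the total to 654 at 20 kg.
The closest alternative, camera + first-aid kit + solar charger + climbing harness, reaches only 647.

654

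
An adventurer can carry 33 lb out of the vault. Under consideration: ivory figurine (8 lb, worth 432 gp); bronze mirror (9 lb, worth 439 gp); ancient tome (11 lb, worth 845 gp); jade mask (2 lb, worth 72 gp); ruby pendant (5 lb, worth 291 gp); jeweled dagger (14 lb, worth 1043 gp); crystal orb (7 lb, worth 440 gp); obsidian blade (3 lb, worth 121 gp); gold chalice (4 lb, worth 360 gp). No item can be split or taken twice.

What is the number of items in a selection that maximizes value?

Best achievable value is 2369.
For example ancient tome + jeweled dagger + obsidian blade + gold chalice achieves it, using 32 lb.
Any selection reaching 2369 contains exactly 4 items.

4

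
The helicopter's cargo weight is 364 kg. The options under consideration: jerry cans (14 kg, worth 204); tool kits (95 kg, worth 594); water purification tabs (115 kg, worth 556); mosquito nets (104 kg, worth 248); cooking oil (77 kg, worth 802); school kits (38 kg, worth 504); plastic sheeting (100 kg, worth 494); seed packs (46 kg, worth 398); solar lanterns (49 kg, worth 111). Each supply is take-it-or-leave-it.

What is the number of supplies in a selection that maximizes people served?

Best achievable people served is 2792.
tool kits + cooking oil + school kits + plastic sheeting + seed packs hits 2792 at 356 kg.
Every optimal selection uses 5 supplies.

5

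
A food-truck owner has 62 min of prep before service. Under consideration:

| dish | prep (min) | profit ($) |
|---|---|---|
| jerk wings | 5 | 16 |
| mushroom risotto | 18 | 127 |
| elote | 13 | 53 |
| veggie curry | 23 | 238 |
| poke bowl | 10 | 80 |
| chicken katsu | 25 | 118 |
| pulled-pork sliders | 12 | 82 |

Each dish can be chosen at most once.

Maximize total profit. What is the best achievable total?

A density-first pass picks jerk wings + mushroom risotto + veggie curry + poke bowl — 461 at 56 min.
The 10 min tied up in poke bowl is better spent on pulled-pork sliders — total rises to 463 (58 min).

463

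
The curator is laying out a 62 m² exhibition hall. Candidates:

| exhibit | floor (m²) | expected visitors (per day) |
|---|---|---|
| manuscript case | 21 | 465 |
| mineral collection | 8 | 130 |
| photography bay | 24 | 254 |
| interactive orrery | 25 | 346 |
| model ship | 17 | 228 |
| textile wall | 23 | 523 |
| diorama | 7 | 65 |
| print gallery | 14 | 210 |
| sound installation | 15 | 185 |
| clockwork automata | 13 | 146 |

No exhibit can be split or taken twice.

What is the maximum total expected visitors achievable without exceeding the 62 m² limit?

1216

Ranking by ratio (expected visitors/m²): textile wall 22.74, manuscript case 22.14, mineral collection 16.25.
A density-first pass picks manuscript case + mineral collection + textile wall + diorama — 1183 at 59 m².
Replace mineral collection and diorama with model ship: the trade gains 33 net, giving 1216 at 61 m².
Next best is manuscript case + textile wall + print gallery at 1198 (58 m²) — short by 18.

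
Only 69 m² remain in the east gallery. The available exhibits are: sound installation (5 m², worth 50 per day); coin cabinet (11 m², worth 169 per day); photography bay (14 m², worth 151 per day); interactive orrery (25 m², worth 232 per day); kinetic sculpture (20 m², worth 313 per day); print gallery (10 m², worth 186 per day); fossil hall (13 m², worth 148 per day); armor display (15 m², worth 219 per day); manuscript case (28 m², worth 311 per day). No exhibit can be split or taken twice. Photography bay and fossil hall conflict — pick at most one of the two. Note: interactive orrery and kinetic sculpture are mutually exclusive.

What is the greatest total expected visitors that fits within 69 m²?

1035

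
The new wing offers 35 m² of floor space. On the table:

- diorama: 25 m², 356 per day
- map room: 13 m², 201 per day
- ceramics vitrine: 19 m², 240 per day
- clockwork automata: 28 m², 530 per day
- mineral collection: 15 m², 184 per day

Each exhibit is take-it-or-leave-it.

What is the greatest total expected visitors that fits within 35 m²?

530

Taking clockwork automata: 28 m² used, 530 in expected visitors.
The closest alternative, map room + ceramics vitrine, reaches only 441.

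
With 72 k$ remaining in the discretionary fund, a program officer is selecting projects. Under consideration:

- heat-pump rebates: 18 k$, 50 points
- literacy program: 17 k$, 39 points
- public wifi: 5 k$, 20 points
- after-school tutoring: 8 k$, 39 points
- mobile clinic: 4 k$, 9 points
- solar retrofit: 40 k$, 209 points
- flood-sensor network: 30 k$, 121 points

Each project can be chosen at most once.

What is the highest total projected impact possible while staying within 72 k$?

330

Ranking by ratio (projected impact/k$): solar retrofit 5.22, after-school tutoring 4.88, flood-sensor network 4.03.
Filling by ratio: heat-pump rebates + public wifi + after-school tutoring + solar retrofit for 318, with 1 k$ left unused.
Dropping heat-pump rebates and public wifi and after-school tutoring frees 31 k$; slotting in flood-sensor network (30 k$) lifts the total to 330 at 70 k$.
Runner-up heat-pump rebates + public wifi + after-school tutoring + solar retrofit tops out at 318.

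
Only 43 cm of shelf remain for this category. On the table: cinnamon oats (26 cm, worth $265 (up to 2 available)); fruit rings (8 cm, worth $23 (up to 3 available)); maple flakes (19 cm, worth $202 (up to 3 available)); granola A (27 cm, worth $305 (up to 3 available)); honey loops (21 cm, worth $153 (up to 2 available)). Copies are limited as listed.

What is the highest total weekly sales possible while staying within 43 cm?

404

Density check — granola A 11.30, maple flakes 10.63, cinnamon oats 10.19 are the best per cm.
Greedy by ratio would take 2×fruit rings + granola A: 43 cm used, total 351.
The 43 cm tied up in 2×fruit rings and granola A is better spent on 2×maple flakes — total rises to 404 (38 cm).
Every other selection either busts 43 cm or exceeds an availability limit or fails to beat 404.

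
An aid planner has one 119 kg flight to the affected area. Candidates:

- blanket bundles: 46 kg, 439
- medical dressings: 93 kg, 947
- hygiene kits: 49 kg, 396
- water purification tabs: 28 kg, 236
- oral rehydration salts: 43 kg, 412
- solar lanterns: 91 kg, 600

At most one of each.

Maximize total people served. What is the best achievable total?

1087

Greedy by ratio would take medical dressings: 93 kg used, total 947.
Dropping medical dressings frees 93 kg; slotting in blanket bundles + water purification tabs + oral rehydration salts (117 kg) lifts the total to 1087 at 117 kg.
Nothing else within 119 kg beats 1087.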